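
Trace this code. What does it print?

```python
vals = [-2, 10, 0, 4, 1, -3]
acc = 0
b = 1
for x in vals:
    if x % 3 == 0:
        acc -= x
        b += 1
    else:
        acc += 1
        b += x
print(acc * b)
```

x=-2: not %3==0, acc = 0+1 = 1; b=-1
x=10: not %3==0, acc = 1+1 = 2; b=9
x=0: %3==0, acc = 2-0 = 2; b=10
x=4: not %3==0, acc = 2+1 = 3; b=14
x=1: not %3==0, acc = 3+1 = 4; b=15
x=-3: %3==0, acc = 4-(-3) = 7; b=16
acc*b = 7*16 = 112

112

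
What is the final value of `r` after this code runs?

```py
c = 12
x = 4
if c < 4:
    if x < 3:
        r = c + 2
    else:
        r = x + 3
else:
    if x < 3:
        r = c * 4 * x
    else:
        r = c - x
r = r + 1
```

9

c=12, x=4
c < 4 is False; x < 3 is False
→ r = c - x = 8
r = 8+1 = 9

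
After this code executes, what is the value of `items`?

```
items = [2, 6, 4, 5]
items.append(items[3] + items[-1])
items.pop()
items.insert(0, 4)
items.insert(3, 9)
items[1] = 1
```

append items[3]+items[-1] = 5+5 = 10 → [2, 6, 4, 5, 10]
pop() removes 10 → [2, 6, 4, 5]
insert 4 at 0 → [4, 2, 6, 4, 5]
insert 9 at 3 → [4, 2, 6, 9, 4, 5]
items[1] = 1 → [4, 1, 6, 9, 4, 5]

[4, 1, 6, 9, 4, 5]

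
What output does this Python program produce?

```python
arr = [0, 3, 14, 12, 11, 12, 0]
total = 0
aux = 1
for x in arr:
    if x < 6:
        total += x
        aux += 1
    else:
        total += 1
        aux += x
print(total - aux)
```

x=0: <6, total = 0+0 = 0; aux=2
x=3: <6, total = 0+3 = 3; aux=3
x=14: not <6, total = 3+1 = 4; aux=17
x=12: not <6, total = 4+1 = 5; aux=29
x=11: not <6, total = 5+1 = 6; aux=40
x=12: not <6, total = 6+1 = 7; aux=52
x=0: <6, total = 7+0 = 7; aux=53
total-aux = 7-53 = -46

-46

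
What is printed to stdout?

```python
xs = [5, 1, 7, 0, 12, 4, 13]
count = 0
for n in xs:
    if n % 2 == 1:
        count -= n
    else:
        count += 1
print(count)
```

n=5: odd, count = 0-5 = -5
n=1: odd, count = (-5)-1 = -6
n=7: odd, count = (-6)-7 = -13
n=0: not odd, count = (-13)+1 = -12
n=12: not odd, count = (-12)+1 = -11
n=4: not odd, count = (-11)+1 = -10
n=13: odd, count = (-10)-13 = -23

-23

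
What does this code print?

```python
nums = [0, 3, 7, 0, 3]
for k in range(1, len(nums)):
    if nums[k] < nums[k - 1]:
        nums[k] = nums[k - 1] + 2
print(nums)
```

[0, 3, 7, 9, 11]

k=1: 3>=0, unchanged → [0, 3, 7, 0, 3]
k=2: 7>=3, unchanged → [0, 3, 7, 0, 3]
k=3: 0<7, nums[3] = 7+2 = 9 → [0, 3, 7, 9, 3]
k=4: 3<9, nums[4] = 9+2 = 11 → [0, 3, 7, 9, 11]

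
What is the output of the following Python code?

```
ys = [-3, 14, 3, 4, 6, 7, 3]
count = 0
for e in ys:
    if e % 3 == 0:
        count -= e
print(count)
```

-9

e=-3: %3==0, count = 0-(-3) = 3
e=14: not %3==0
e=3: %3==0, count = 3-3 = 0
e=4: not %3==0
e=6: %3==0, count = 0-6 = -6
e=7: not %3==0
e=3: %3==0, count = (-6)-3 = -9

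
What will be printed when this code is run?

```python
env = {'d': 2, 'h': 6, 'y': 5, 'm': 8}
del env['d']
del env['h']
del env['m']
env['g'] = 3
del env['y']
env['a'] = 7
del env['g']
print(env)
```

del 'd' → {'h': 6, 'y': 5, 'm': 8}
del 'h' → {'y': 5, 'm': 8}
del 'm' → {'y': 5}
env['g'] = 3 → {'y': 5, 'g': 3}
del 'y' → {'g': 3}
env['a'] = 7 → {'g': 3, 'a': 7}
del 'g' → {'a': 7}

{'a': 7}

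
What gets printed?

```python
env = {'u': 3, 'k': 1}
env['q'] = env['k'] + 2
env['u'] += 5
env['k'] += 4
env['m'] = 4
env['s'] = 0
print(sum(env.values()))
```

20

env['q'] = env['k']+2 = 3 → {'u': 3, 'k': 1, 'q': 3}
env['u'] = 3+5 = 8 → {'u': 8, 'k': 1, 'q': 3}
env['k'] = 1+4 = 5 → {'u': 8, 'k': 5, 'q': 3}
env['m'] = 4 → {'u': 8, 'k': 5, 'q': 3, 'm': 4}
env['s'] = 0 → {'u': 8, 'k': 5, 'q': 3, 'm': 4, 's': 0}
sum of values = 20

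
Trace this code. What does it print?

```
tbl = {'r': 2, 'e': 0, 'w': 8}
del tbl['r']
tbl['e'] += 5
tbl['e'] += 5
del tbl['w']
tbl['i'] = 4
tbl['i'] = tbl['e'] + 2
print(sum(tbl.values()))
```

del 'r' → {'e': 0, 'w': 8}
tbl['e'] = 0+5 = 5 → {'e': 5, 'w': 8}
tbl['e'] = 5+5 = 10 → {'e': 10, 'w': 8}
del 'w' → {'e': 10}
tbl['i'] = 4 → {'e': 10, 'i': 4}
tbl['i'] = tbl['e']+2 = 12 → {'e': 10, 'i': 12}
sum of values = 22

22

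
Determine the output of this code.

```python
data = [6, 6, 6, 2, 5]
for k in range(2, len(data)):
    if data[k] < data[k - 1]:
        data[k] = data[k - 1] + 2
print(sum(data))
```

36

k=2: 6>=6, unchanged → [6, 6, 6, 2, 5]
k=3: 2<6, data[3] = 6+2 = 8 → [6, 6, 6, 8, 5]
k=4: 5<8, data[4] = 8+2 = 10 → [6, 6, 6, 8, 10]
sum = 36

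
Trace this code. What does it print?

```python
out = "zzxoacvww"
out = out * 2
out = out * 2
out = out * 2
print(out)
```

zzxoacvwwzzxoacvwwzzxoacvwwzzxoacvwwzzxoacvwwzzxoacvwwzzxoacvwwzzxoacvww

repeat ×2 → 'zzxoacvwwzzxoacvww'
repeat ×2 → 'zzxoacvwwzzxoacvwwzzxoacvwwzzxoacvww'
repeat ×2 → 'zzxoacvwwzzxoacvwwzzxoacvwwzzxoacvwwzzxoacvwwzzxoacvwwzzxoacvwwzzxoacvww'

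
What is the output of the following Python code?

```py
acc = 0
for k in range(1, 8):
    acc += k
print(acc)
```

k=1: acc = 0+1 = 1
k=2: acc = 1+2 = 3
k=3: acc = 3+3 = 6
k=4: acc = 6+4 = 10
k=5: acc = 10+5 = 15
k=6: acc = 15+6 = 21
k=7: acc = 21+7 = 28

28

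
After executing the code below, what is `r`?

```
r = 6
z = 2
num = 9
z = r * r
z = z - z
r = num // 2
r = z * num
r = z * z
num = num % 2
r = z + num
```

z = 6*6 = 36
z = 36-36 = 0
r = 9//2 = 4
r = 0*9 = 0
r = 0*0 = 0
num = 9%2 = 1
r = 0+1 = 1

1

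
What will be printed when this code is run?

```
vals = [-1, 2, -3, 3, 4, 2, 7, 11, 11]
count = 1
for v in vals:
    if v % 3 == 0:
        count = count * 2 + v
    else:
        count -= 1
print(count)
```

v=-1: not %3==0, count = 1-1 = 0
v=2: not %3==0, count = 0-1 = -1
v=-3: %3==0, count = (-1)*2+(-3) = -5
v=3: %3==0, count = (-5)*2+3 = -7
v=4: not %3==0, count = (-7)-1 = -8
v=2: not %3==0, count = (-8)-1 = -9
v=7: not %3==0, count = (-9)-1 = -10
v=11: not %3==0, count = (-10)-1 = -11
v=11: not %3==0, count = (-11)-1 = -12

-12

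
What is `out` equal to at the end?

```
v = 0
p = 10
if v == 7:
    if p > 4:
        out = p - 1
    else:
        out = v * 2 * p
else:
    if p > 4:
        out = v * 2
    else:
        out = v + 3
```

0

v=0, p=10
v == 7 is False; p > 4 is True
→ out = v * 2 = 0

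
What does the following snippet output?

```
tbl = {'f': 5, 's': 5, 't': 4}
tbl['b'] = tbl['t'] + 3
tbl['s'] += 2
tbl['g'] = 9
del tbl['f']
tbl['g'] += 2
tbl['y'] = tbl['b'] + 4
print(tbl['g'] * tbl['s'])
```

77

tbl['b'] = tbl['t']+3 = 7 → {'f': 5, 's': 5, 't': 4, 'b': 7}
tbl['s'] = 5+2 = 7 → {'f': 5, 's': 7, 't': 4, 'b': 7}
tbl['g'] = 9 → {'f': 5, 's': 7, 't': 4, 'b': 7, 'g': 9}
del 'f' → {'s': 7, 't': 4, 'b': 7, 'g': 9}
tbl['g'] = 9+2 = 11 → {'s': 7, 't': 4, 'b': 7, 'g': 11}
tbl['y'] = tbl['b']+4 = 11 → {'s': 7, 't': 4, 'b': 7, 'g': 11, 'y': 11}
tbl['g']*tbl['s'] = 11*7 = 77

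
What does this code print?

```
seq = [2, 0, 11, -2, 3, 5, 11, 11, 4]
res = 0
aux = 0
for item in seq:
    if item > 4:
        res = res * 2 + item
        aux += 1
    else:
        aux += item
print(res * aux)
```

item=2: not >4; aux=2
item=0: not >4; aux=2
item=11: >4, res = 0*2+11 = 11; aux=3
item=-2: not >4; aux=1
item=3: not >4; aux=4
item=5: >4, res = 11*2+5 = 27; aux=5
item=11: >4, res = 27*2+11 = 65; aux=6
item=11: >4, res = 65*2+11 = 141; aux=7
item=4: not >4; aux=11
res*aux = 141*11 = 1551

1551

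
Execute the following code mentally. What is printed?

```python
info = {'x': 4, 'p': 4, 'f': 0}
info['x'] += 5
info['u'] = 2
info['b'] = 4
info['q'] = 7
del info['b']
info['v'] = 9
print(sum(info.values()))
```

info['x'] = 4+5 = 9 → {'x': 9, 'p': 4, 'f': 0}
info['u'] = 2 → {'x': 9, 'p': 4, 'f': 0, 'u': 2}
info['b'] = 4 → {'x': 9, 'p': 4, 'f': 0, 'u': 2, 'b': 4}
info['q'] = 7 → {'x': 9, 'p': 4, 'f': 0, 'u': 2, 'b': 4, 'q': 7}
del 'b' → {'x': 9, 'p': 4, 'f': 0, 'u': 2, 'q': 7}
info['v'] = 9 → {'x': 9, 'p': 4, 'f': 0, 'u': 2, 'q': 7, 'v': 9}
sum of values = 31

31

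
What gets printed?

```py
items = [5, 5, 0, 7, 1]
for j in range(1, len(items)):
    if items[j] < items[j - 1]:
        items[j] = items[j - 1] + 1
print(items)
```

j=1: 5>=5, unchanged → [5, 5, 0, 7, 1]
j=2: 0<5, items[2] = 5+1 = 6 → [5, 5, 6, 7, 1]
j=3: 7>=6, unchanged → [5, 5, 6, 7, 1]
j=4: 1<7, items[4] = 7+1 = 8 → [5, 5, 6, 7, 8]

[5, 5, 6, 7, 8]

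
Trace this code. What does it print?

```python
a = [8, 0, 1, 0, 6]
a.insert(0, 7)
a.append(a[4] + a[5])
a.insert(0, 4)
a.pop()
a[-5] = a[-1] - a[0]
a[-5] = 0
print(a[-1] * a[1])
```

insert 7 at 0 → [7, 8, 0, 1, 0, 6]
append a[4]+a[5] = 0+6 = 6 → [7, 8, 0, 1, 0, 6, 6]
insert 4 at 0 → [4, 7, 8, 0, 1, 0, 6, 6]
pop() removes 6 → [4, 7, 8, 0, 1, 0, 6]
a[-5] = a[-1]-a[0] = 6-4 = 2 → [4, 7, 2, 0, 1, 0, 6]
a[-5] = 0 → [4, 7, 0, 0, 1, 0, 6]
a[-1]*a[1] = 6*7 = 42

42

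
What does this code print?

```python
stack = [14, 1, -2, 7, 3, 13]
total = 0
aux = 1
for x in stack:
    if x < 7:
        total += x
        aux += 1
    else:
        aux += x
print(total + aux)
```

40

x=14: not <7; aux=15
x=1: <7, total = 0+1 = 1; aux=16
x=-2: <7, total = 1+(-2) = -1; aux=17
x=7: not <7; aux=24
x=3: <7, total = (-1)+3 = 2; aux=25
x=13: not <7; aux=38
total+aux = 2+38 = 40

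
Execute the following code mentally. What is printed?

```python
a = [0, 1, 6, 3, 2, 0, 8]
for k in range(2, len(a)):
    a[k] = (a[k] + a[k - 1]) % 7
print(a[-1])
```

6

k=2: a[2] = (6+1)%7 = 0 → [0, 1, 0, 3, 2, 0, 8]
k=3: a[3] = (3+0)%7 = 3 → [0, 1, 0, 3, 2, 0, 8]
k=4: a[4] = (2+3)%7 = 5 → [0, 1, 0, 3, 5, 0, 8]
k=5: a[5] = (0+5)%7 = 5 → [0, 1, 0, 3, 5, 5, 8]
k=6: a[6] = (8+5)%7 = 6 → [0, 1, 0, 3, 5, 5, 6]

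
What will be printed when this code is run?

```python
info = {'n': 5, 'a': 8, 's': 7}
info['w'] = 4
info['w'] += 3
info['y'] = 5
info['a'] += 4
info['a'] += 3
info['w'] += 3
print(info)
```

{'n': 5, 'a': 15, 's': 7, 'w': 10, 'y': 5}

info['w'] = 4 → {'n': 5, 'a': 8, 's': 7, 'w': 4}
info['w'] = 4+3 = 7 → {'n': 5, 'a': 8, 's': 7, 'w': 7}
info['y'] = 5 → {'n': 5, 'a': 8, 's': 7, 'w': 7, 'y': 5}
info['a'] = 8+4 = 12 → {'n': 5, 'a': 12, 's': 7, 'w': 7, 'y': 5}
info['a'] = 12+3 = 15 → {'n': 5, 'a': 15, 's': 7, 'w': 7, 'y': 5}
info['w'] = 7+3 = 10 → {'n': 5, 'a': 15, 's': 7, 'w': 10, 'y': 5}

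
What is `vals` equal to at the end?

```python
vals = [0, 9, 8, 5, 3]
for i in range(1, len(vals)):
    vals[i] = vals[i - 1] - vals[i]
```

[0, -9, -17, -22, -25]

i=1: vals[1] = 0-9 = -9 → [0, -9, 8, 5, 3]
i=2: vals[2] = (-9)-8 = -17 → [0, -9, -17, 5, 3]
i=3: vals[3] = (-17)-5 = -22 → [0, -9, -17, -22, 3]
i=4: vals[4] = (-22)-3 = -25 → [0, -9, -17, -22, -25]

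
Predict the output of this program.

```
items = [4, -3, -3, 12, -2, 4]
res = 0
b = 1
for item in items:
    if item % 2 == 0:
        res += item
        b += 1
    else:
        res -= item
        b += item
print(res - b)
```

item=4: even, res = 0+4 = 4; b=2
item=-3: not even, res = 4-(-3) = 7; b=-1
item=-3: not even, res = 7-(-3) = 10; b=-4
item=12: even, res = 10+12 = 22; b=-3
item=-2: even, res = 22+(-2) = 20; b=-2
item=4: even, res = 20+4 = 24; b=-1
res-b = 24-(-1) = 25

25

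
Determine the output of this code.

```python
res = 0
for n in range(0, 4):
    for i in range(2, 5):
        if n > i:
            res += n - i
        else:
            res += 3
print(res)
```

34

n=0,i=2: not 0>2, res = 0+3 = 3
n=0,i=3: not 0>3, res = 3+3 = 6
n=0,i=4: not 0>4, res = 6+3 = 9
n=1,i=2: not 1>2, res = 9+3 = 12
n=1,i=3: not 1>3, res = 12+3 = 15
n=1,i=4: not 1>4, res = 15+3 = 18
n=2,i=2: not 2>2, res = 18+3 = 21
n=2,i=3: not 2>3, res = 21+3 = 24
n=2,i=4: not 2>4, res = 24+3 = 27
n=3,i=2: 3>2, res = 27+1 = 28
n=3,i=3: not 3>3, res = 28+3 = 31
n=3,i=4: not 3>4, res = 31+3 = 34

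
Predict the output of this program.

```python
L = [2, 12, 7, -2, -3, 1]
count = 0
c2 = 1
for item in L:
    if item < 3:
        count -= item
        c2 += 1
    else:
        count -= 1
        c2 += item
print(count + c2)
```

24

item=2: <3, count = 0-2 = -2; c2=2
item=12: not <3, count = (-2)-1 = -3; c2=14
item=7: not <3, count = (-3)-1 = -4; c2=21
item=-2: <3, count = (-4)-(-2) = -2; c2=22
item=-3: <3, count = (-2)-(-3) = 1; c2=23
item=1: <3, count = 1-1 = 0; c2=24
count+c2 = 0+24 = 24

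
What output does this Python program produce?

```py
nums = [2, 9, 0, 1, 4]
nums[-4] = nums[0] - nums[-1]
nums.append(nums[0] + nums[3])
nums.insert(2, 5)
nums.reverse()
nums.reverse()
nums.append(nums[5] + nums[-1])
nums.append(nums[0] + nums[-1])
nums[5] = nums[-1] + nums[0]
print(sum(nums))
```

nums[-4] = nums[0]-nums[-1] = 2-4 = -2 → [2, -2, 0, 1, 4]
append nums[0]+nums[3] = 2+1 = 3 → [2, -2, 0, 1, 4, 3]
insert 5 at 2 → [2, -2, 5, 0, 1, 4, 3]
reverse → [3, 4, 1, 0, 5, -2, 2]
reverse → [2, -2, 5, 0, 1, 4, 3]
append nums[5]+nums[-1] = 4+3 = 7 → [2, -2, 5, 0, 1, 4, 3, 7]
append nums[0]+nums[-1] = 2+7 = 9 → [2, -2, 5, 0, 1, 4, 3, 7, 9]
nums[5] = nums[-1]+nums[0] = 9+2 = 11 → [2, -2, 5, 0, 1, 11, 3, 7, 9]
sum = 36

36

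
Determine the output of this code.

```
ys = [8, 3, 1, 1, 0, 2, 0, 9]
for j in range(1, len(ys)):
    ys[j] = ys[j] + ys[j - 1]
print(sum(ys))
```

j=1: ys[1] = 3+8 = 11 → [8, 11, 1, 1, 0, 2, 0, 9]
j=2: ys[2] = 1+11 = 12 → [8, 11, 12, 1, 0, 2, 0, 9]
j=3: ys[3] = 1+12 = 13 → [8, 11, 12, 13, 0, 2, 0, 9]
j=4: ys[4] = 0+13 = 13 → [8, 11, 12, 13, 13, 2, 0, 9]
j=5: ys[5] = 2+13 = 15 → [8, 11, 12, 13, 13, 15, 0, 9]
j=6: ys[6] = 0+15 = 15 → [8, 11, 12, 13, 13, 15, 15, 9]
j=7: ys[7] = 9+15 = 24 → [8, 11, 12, 13, 13, 15, 15, 24]
sum = 111

111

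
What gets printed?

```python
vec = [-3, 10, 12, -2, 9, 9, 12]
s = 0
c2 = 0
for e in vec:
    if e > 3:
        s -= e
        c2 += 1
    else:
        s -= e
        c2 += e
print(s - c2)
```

-47

e=-3: not >3, s = 0-(-3) = 3; c2=-3
e=10: >3, s = 3-10 = -7; c2=-2
e=12: >3, s = (-7)-12 = -19; c2=-1
e=-2: not >3, s = (-19)-(-2) = -17; c2=-3
e=9: >3, s = (-17)-9 = -26; c2=-2
e=9: >3, s = (-26)-9 = -35; c2=-1
e=12: >3, s = (-35)-12 = -47; c2=0
s-c2 = (-47)-0 = -47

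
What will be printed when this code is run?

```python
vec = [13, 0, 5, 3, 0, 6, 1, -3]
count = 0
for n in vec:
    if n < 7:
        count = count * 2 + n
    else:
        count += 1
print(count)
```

359

n=13: not <7, count = 0+1 = 1
n=0: <7, count = 1*2+0 = 2
n=5: <7, count = 2*2+5 = 9
n=3: <7, count = 9*2+3 = 21
n=0: <7, count = 21*2+0 = 42
n=6: <7, count = 42*2+6 = 90
n=1: <7, count = 90*2+1 = 181
n=-3: <7, count = 181*2+(-3) = 359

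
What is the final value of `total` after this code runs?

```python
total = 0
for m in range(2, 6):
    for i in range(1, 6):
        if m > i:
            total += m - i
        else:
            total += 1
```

30

m=2,i=1: 2>1, total = 0+1 = 1
m=2,i=2: not 2>2, total = 1+1 = 2
m=2,i=3: not 2>3, total = 2+1 = 3
m=2,i=4: not 2>4, total = 3+1 = 4
m=2,i=5: not 2>5, total = 4+1 = 5
m=3,i=1: 3>1, total = 5+2 = 7
m=3,i=2: 3>2, total = 7+1 = 8
m=3,i=3: not 3>3, total = 8+1 = 9
m=3,i=4: not 3>4, total = 9+1 = 10
m=3,i=5: not 3>5, total = 10+1 = 11
m=4,i=1: 4>1, total = 11+3 = 14
m=4,i=2: 4>2, total = 14+2 = 16
m=4,i=3: 4>3, total = 16+1 = 17
m=4,i=4: not 4>4, total = 17+1 = 18
m=4,i=5: not 4>5, total = 18+1 = 19
m=5,i=1: 5>1, total = 19+4 = 23
m=5,i=2: 5>2, total = 23+3 = 26
m=5,i=3: 5>3, total = 26+2 = 28
m=5,i=4: 5>4, total = 28+1 = 29
m=5,i=5: not 5>5, total = 29+1 = 30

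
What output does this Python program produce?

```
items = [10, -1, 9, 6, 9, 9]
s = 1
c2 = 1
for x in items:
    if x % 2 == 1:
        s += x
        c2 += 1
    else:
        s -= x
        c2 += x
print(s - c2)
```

-10

x=10: not odd, s = 1-10 = -9; c2=11
x=-1: odd, s = (-9)+(-1) = -10; c2=12
x=9: odd, s = (-10)+9 = -1; c2=13
x=6: not odd, s = (-1)-6 = -7; c2=19
x=9: odd, s = (-7)+9 = 2; c2=20
x=9: odd, s = 2+9 = 11; c2=21
s-c2 = 11-21 = -10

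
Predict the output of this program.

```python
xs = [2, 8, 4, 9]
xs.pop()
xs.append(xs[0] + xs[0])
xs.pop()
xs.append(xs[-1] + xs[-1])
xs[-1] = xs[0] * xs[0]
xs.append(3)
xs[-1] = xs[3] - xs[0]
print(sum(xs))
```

20

pop() removes 9 → [2, 8, 4]
append xs[0]+xs[0] = 2+2 = 4 → [2, 8, 4, 4]
pop() removes 4 → [2, 8, 4]
append xs[-1]+xs[-1] = 4+4 = 8 → [2, 8, 4, 8]
xs[-1] = xs[0]*xs[0] = 2*2 = 4 → [2, 8, 4, 4]
append 3 → [2, 8, 4, 4, 3]
xs[-1] = xs[3]-xs[0] = 4-2 = 2 → [2, 8, 4, 4, 2]
sum = 20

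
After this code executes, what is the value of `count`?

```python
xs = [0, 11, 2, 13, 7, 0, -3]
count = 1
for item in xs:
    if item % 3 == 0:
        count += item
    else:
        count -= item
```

-35

item=0: %3==0, count = 1+0 = 1
item=11: not %3==0, count = 1-11 = -10
item=2: not %3==0, count = (-10)-2 = -12
item=13: not %3==0, count = (-12)-13 = -25
item=7: not %3==0, count = (-25)-7 = -32
item=0: %3==0, count = (-32)+0 = -32
item=-3: %3==0, count = (-32)+(-3) = -35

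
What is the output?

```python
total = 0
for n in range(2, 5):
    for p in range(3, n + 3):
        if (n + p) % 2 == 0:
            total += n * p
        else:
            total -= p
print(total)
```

n=2,p=3: odd sum, total = 0-3 = -3
n=2,p=4: even sum, total = (-3)+8 = 5
n=3,p=3: even sum, total = 5+9 = 14
n=3,p=4: odd sum, total = 14-4 = 10
n=3,p=5: even sum, total = 10+15 = 25
n=4,p=3: odd sum, total = 25-3 = 22
n=4,p=4: even sum, total = 22+16 = 38
n=4,p=5: odd sum, total = 38-5 = 33
n=4,p=6: even sum, total = 33+24 = 57

57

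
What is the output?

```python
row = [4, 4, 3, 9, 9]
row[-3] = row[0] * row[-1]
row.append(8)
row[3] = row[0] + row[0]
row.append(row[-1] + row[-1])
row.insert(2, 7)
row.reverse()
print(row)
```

[16, 8, 9, 8, 36, 7, 4, 4]

row[-3] = row[0]*row[-1] = 4*9 = 36 → [4, 4, 36, 9, 9]
append 8 → [4, 4, 36, 9, 9, 8]
row[3] = row[0]+row[0] = 4+4 = 8 → [4, 4, 36, 8, 9, 8]
append row[-1]+row[-1] = 8+8 = 16 → [4, 4, 36, 8, 9, 8, 16]
insert 7 at 2 → [4, 4, 7, 36, 8, 9, 8, 16]
reverse → [16, 8, 9, 8, 36, 7, 4, 4]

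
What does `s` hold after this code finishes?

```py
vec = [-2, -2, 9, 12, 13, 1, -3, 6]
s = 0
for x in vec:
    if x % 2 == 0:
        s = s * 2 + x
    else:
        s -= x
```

-52

x=-2: even, s = 0*2+(-2) = -2
x=-2: even, s = (-2)*2+(-2) = -6
x=9: not even, s = (-6)-9 = -15
x=12: even, s = (-15)*2+12 = -18
x=13: not even, s = (-18)-13 = -31
x=1: not even, s = (-31)-1 = -32
x=-3: not even, s = (-32)-(-3) = -29
x=6: even, s = (-29)*2+6 = -52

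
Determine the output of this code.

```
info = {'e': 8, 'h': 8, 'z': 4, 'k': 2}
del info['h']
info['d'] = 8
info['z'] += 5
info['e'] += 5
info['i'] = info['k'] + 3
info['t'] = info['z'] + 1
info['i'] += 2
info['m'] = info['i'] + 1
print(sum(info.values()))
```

57

del 'h' → {'e': 8, 'z': 4, 'k': 2}
info['d'] = 8 → {'e': 8, 'z': 4, 'k': 2, 'd': 8}
info['z'] = 4+5 = 9 → {'e': 8, 'z': 9, 'k': 2, 'd': 8}
info['e'] = 8+5 = 13 → {'e': 13, 'z': 9, 'k': 2, 'd': 8}
info['i'] = info['k']+3 = 5 → {'e': 13, 'z': 9, 'k': 2, 'd': 8, 'i': 5}
info['t'] = info['z']+1 = 10 → {'e': 13, 'z': 9, 'k': 2, 'd': 8, 'i': 5, 't': 10}
info['i'] = 5+2 = 7 → {'e': 13, 'z': 9, 'k': 2, 'd': 8, 'i': 7, 't': 10}
info['m'] = info['i']+1 = 8 → {'e': 13, 'z': 9, 'k': 2, 'd': 8, 'i': 7, 't': 10, 'm': 8}
sum of values = 57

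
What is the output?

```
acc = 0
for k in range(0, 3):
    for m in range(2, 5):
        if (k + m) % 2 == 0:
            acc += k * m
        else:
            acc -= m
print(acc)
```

k=0,m=2: even sum, acc = 0+0 = 0
k=0,m=3: odd sum, acc = 0-3 = -3
k=0,m=4: even sum, acc = (-3)+0 = -3
k=1,m=2: odd sum, acc = (-3)-2 = -5
k=1,m=3: even sum, acc = (-5)+3 = -2
k=1,m=4: odd sum, acc = (-2)-4 = -6
k=2,m=2: even sum, acc = (-6)+4 = -2
k=2,m=3: odd sum, acc = (-2)-3 = -5
k=2,m=4: even sum, acc = (-5)+8 = 3

3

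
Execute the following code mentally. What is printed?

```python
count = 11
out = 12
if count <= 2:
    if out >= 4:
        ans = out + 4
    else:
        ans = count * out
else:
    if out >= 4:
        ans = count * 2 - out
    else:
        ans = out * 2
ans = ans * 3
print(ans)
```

30

count=11, out=12
count <= 2 is False; out >= 4 is True
→ ans = count * 2 - out = 10
ans = 10*3 = 30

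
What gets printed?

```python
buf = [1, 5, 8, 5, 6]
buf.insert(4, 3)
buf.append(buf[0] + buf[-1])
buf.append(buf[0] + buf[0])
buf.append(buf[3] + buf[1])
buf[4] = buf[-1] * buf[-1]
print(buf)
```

[1, 5, 8, 5, 100, 6, 7, 2, 10]

insert 3 at 4 → [1, 5, 8, 5, 3, 6]
append buf[0]+buf[-1] = 1+6 = 7 → [1, 5, 8, 5, 3, 6, 7]
append buf[0]+buf[0] = 1+1 = 2 → [1, 5, 8, 5, 3, 6, 7, 2]
append buf[3]+buf[1] = 5+5 = 10 → [1, 5, 8, 5, 3, 6, 7, 2, 10]
buf[4] = buf[-1]*buf[-1] = 10*10 = 100 → [1, 5, 8, 5, 100, 6, 7, 2, 10]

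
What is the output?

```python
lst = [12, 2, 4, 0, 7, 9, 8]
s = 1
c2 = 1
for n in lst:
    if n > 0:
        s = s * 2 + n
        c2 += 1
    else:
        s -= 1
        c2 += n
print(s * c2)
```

3906

n=12: >0, s = 1*2+12 = 14; c2=2
n=2: >0, s = 14*2+2 = 30; c2=3
n=4: >0, s = 30*2+4 = 64; c2=4
n=0: not >0, s = 64-1 = 63; c2=4
n=7: >0, s = 63*2+7 = 133; c2=5
n=9: >0, s = 133*2+9 = 275; c2=6
n=8: >0, s = 275*2+8 = 558; c2=7
s*c2 = 558*7 = 3906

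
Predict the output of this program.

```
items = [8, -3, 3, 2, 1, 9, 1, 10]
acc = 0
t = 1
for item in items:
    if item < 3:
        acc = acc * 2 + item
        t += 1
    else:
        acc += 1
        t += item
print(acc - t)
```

-21

item=8: not <3, acc = 0+1 = 1; t=9
item=-3: <3, acc = 1*2+(-3) = -1; t=10
item=3: not <3, acc = (-1)+1 = 0; t=13
item=2: <3, acc = 0*2+2 = 2; t=14
item=1: <3, acc = 2*2+1 = 5; t=15
item=9: not <3, acc = 5+1 = 6; t=24
item=1: <3, acc = 6*2+1 = 13; t=25
item=10: not <3, acc = 13+1 = 14; t=35
acc-t = 14-35 = -21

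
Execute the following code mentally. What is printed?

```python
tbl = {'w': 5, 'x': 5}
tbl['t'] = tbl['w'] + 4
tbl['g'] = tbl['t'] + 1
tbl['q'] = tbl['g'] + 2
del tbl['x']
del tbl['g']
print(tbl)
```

{'w': 5, 't': 9, 'q': 12}

tbl['t'] = tbl['w']+4 = 9 → {'w': 5, 'x': 5, 't': 9}
tbl['g'] = tbl['t']+1 = 10 → {'w': 5, 'x': 5, 't': 9, 'g': 10}
tbl['q'] = tbl['g']+2 = 12 → {'w': 5, 'x': 5, 't': 9, 'g': 10, 'q': 12}
del 'x' → {'w': 5, 't': 9, 'g': 10, 'q': 12}
del 'g' → {'w': 5, 't': 9, 'q': 12}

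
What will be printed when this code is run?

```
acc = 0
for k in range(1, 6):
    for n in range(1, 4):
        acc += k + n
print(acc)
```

75

k=1,n=1: acc = 0+2 = 2
k=1,n=2: acc = 2+3 = 5
k=1,n=3: acc = 5+4 = 9
k=2,n=1: acc = 9+3 = 12
k=2,n=2: acc = 12+4 = 16
k=2,n=3: acc = 16+5 = 21
k=3,n=1: acc = 21+4 = 25
k=3,n=2: acc = 25+5 = 30
k=3,n=3: acc = 30+6 = 36
k=4,n=1: acc = 36+5 = 41
k=4,n=2: acc = 41+6 = 47
k=4,n=3: acc = 47+7 = 54
k=5,n=1: acc = 54+6 = 60
k=5,n=2: acc = 60+7 = 67
k=5,n=3: acc = 67+8 = 75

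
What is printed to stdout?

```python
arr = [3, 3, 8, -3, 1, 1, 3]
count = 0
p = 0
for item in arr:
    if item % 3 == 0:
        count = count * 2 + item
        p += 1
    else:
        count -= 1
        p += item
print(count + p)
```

39

item=3: %3==0, count = 0*2+3 = 3; p=1
item=3: %3==0, count = 3*2+3 = 9; p=2
item=8: not %3==0, count = 9-1 = 8; p=10
item=-3: %3==0, count = 8*2+(-3) = 13; p=11
item=1: not %3==0, count = 13-1 = 12; p=12
item=1: not %3==0, count = 12-1 = 11; p=13
item=3: %3==0, count = 11*2+3 = 25; p=14
count+p = 25+14 = 39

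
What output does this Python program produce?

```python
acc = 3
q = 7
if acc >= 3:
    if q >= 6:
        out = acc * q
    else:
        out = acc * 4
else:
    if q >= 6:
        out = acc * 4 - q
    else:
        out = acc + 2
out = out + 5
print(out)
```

acc=3, q=7
acc >= 3 is True; q >= 6 is True
→ out = acc * q = 21
out = 21+5 = 26

26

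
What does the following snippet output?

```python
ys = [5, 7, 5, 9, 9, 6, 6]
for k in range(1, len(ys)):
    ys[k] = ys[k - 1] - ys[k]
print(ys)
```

[5, -2, -7, -16, -25, -31, -37]

k=1: ys[1] = 5-7 = -2 → [5, -2, 5, 9, 9, 6, 6]
k=2: ys[2] = (-2)-5 = -7 → [5, -2, -7, 9, 9, 6, 6]
k=3: ys[3] = (-7)-9 = -16 → [5, -2, -7, -16, 9, 6, 6]
k=4: ys[4] = (-16)-9 = -25 → [5, -2, -7, -16, -25, 6, 6]
k=5: ys[5] = (-25)-6 = -31 → [5, -2, -7, -16, -25, -31, 6]
k=6: ys[6] = (-31)-6 = -37 → [5, -2, -7, -16, -25, -31, -37]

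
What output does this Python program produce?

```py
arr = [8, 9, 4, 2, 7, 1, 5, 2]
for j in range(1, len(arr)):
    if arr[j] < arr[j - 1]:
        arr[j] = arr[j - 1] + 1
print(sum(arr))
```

92

j=1: 9>=8, unchanged → [8, 9, 4, 2, 7, 1, 5, 2]
j=2: 4<9, arr[2] = 9+1 = 10 → [8, 9, 10, 2, 7, 1, 5, 2]
j=3: 2<10, arr[3] = 10+1 = 11 → [8, 9, 10, 11, 7, 1, 5, 2]
j=4: 7<11, arr[4] = 11+1 = 12 → [8, 9, 10, 11, 12, 1, 5, 2]
j=5: 1<12, arr[5] = 12+1 = 13 → [8, 9, 10, 11, 12, 13, 5, 2]
j=6: 5<13, arr[6] = 13+1 = 14 → [8, 9, 10, 11, 12, 13, 14, 2]
j=7: 2<14, arr[7] = 14+1 = 15 → [8, 9, 10, 11, 12, 13, 14, 15]
sum = 92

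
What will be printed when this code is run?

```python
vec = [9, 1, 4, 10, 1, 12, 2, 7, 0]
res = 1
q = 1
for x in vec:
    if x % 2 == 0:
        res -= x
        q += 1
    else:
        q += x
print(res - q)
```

x=9: not even; q=10
x=1: not even; q=11
x=4: even, res = 1-4 = -3; q=12
x=10: even, res = (-3)-10 = -13; q=13
x=1: not even; q=14
x=12: even, res = (-13)-12 = -25; q=15
x=2: even, res = (-25)-2 = -27; q=16
x=7: not even; q=23
x=0: even, res = (-27)-0 = -27; q=24
res-q = (-27)-24 = -51

-51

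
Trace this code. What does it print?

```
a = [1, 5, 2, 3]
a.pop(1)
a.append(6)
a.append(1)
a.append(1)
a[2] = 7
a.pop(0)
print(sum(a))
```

17

pop(1) removes 5 → [1, 2, 3]
append 6 → [1, 2, 3, 6]
append 1 → [1, 2, 3, 6, 1]
append 1 → [1, 2, 3, 6, 1, 1]
a[2] = 7 → [1, 2, 7, 6, 1, 1]
pop(0) removes 1 → [2, 7, 6, 1, 1]
sum = 17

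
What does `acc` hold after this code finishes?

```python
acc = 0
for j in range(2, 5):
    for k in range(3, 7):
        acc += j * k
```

j=2,k=3: acc = 0+6 = 6
j=2,k=4: acc = 6+8 = 14
j=2,k=5: acc = 14+10 = 24
j=2,k=6: acc = 24+12 = 36
j=3,k=3: acc = 36+9 = 45
j=3,k=4: acc = 45+12 = 57
j=3,k=5: acc = 57+15 = 72
j=3,k=6: acc = 72+18 = 90
j=4,k=3: acc = 90+12 = 102
j=4,k=4: acc = 102+16 = 118
j=4,k=5: acc = 118+20 = 138
j=4,k=6: acc = 138+24 = 162

162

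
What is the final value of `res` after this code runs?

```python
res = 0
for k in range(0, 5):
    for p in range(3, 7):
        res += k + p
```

k=0,p=3: res = 0+3 = 3
k=0,p=4: res = 3+4 = 7
k=0,p=5: res = 7+5 = 12
k=0,p=6: res = 12+6 = 18
k=1,p=3: res = 18+4 = 22
k=1,p=4: res = 22+5 = 27
k=1,p=5: res = 27+6 = 33
k=1,p=6: res = 33+7 = 40
k=2,p=3: res = 40+5 = 45
k=2,p=4: res = 45+6 = 51
k=2,p=5: res = 51+7 = 58
k=2,p=6: res = 58+8 = 66
k=3,p=3: res = 66+6 = 72
k=3,p=4: res = 72+7 = 79
k=3,p=5: res = 79+8 = 87
k=3,p=6: res = 87+9 = 96
k=4,p=3: res = 96+7 = 103
k=4,p=4: res = 103+8 = 111
k=4,p=5: res = 111+9 = 120
k=4,p=6: res = 120+10 = 130

130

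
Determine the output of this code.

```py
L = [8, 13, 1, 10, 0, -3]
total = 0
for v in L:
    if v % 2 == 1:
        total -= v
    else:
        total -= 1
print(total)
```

v=8: not odd, total = 0-1 = -1
v=13: odd, total = (-1)-13 = -14
v=1: odd, total = (-14)-1 = -15
v=10: not odd, total = (-15)-1 = -16
v=0: not odd, total = (-16)-1 = -17
v=-3: odd, total = (-17)-(-3) = -14

-14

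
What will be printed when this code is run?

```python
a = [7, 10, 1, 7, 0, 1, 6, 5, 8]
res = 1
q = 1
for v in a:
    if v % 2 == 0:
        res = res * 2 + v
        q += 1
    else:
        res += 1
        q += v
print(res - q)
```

v=7: not even, res = 1+1 = 2; q=8
v=10: even, res = 2*2+10 = 14; q=9
v=1: not even, res = 14+1 = 15; q=10
v=7: not even, res = 15+1 = 16; q=17
v=0: even, res = 16*2+0 = 32; q=18
v=1: not even, res = 32+1 = 33; q=19
v=6: even, res = 33*2+6 = 72; q=20
v=5: not even, res = 72+1 = 73; q=25
v=8: even, res = 73*2+8 = 154; q=26
res-q = 154-26 = 128

128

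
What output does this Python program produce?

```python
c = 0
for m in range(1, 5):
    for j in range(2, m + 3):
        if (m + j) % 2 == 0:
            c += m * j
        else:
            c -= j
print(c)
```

68

m=1,j=2: odd sum, c = 0-2 = -2
m=1,j=3: even sum, c = (-2)+3 = 1
m=2,j=2: even sum, c = 1+4 = 5
m=2,j=3: odd sum, c = 5-3 = 2
m=2,j=4: even sum, c = 2+8 = 10
m=3,j=2: odd sum, c = 10-2 = 8
m=3,j=3: even sum, c = 8+9 = 17
m=3,j=4: odd sum, c = 17-4 = 13
m=3,j=5: even sum, c = 13+15 = 28
m=4,j=2: even sum, c = 28+8 = 36
m=4,j=3: odd sum, c = 36-3 = 33
m=4,j=4: even sum, c = 33+16 = 49
m=4,j=5: odd sum, c = 49-5 = 44
m=4,j=6: even sum, c = 44+24 = 68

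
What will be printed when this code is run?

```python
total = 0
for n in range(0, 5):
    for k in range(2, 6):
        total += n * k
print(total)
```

140

n=0,k=2: total = 0+0 = 0
n=0,k=3: total = 0+0 = 0
n=0,k=4: total = 0+0 = 0
n=0,k=5: total = 0+0 = 0
n=1,k=2: total = 0+2 = 2
n=1,k=3: total = 2+3 = 5
n=1,k=4: total = 5+4 = 9
n=1,k=5: total = 9+5 = 14
n=2,k=2: total = 14+4 = 18
n=2,k=3: total = 18+6 = 24
n=2,k=4: total = 24+8 = 32
n=2,k=5: total = 32+10 = 42
n=3,k=2: total = 42+6 = 48
n=3,k=3: total = 48+9 = 57
n=3,k=4: total = 57+12 = 69
n=3,k=5: total = 69+15 = 84
n=4,k=2: total = 84+8 = 92
n=4,k=3: total = 92+12 = 104
n=4,k=4: total = 104+16 = 120
n=4,k=5: total = 120+20 = 140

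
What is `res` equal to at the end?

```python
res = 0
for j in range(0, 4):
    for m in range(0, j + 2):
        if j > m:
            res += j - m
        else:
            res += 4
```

j=0,m=0: not 0>0, res = 0+4 = 4
j=0,m=1: not 0>1, res = 4+4 = 8
j=1,m=0: 1>0, res = 8+1 = 9
j=1,m=1: not 1>1, res = 9+4 = 13
j=1,m=2: not 1>2, res = 13+4 = 17
j=2,m=0: 2>0, res = 17+2 = 19
j=2,m=1: 2>1, res = 19+1 = 20
j=2,m=2: not 2>2, res = 20+4 = 24
j=2,m=3: not 2>3, res = 24+4 = 28
j=3,m=0: 3>0, res = 28+3 = 31
j=3,m=1: 3>1, res = 31+2 = 33
j=3,m=2: 3>2, res = 33+1 = 34
j=3,m=3: not 3>3, res = 34+4 = 38
j=3,m=4: not 3>4, res = 38+4 = 42

42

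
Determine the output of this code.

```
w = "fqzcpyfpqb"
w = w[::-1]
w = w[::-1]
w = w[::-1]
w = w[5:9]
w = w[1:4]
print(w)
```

reverse → 'bqpfypczqf'
reverse → 'fqzcpyfpqb'
reverse → 'bqpfypczqf'
slice [5:9] → 'pczq'
slice [1:4] → 'czq'

czq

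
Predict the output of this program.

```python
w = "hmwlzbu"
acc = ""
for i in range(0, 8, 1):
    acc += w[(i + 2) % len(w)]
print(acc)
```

wlzbuhmw

i=0: add w[2]='w' → 'w'
i=1: add w[3]='l' → 'wl'
i=2: add w[4]='z' → 'wlz'
i=3: add w[5]='b' → 'wlzb'
i=4: add w[6]='u' → 'wlzbu'
i=5: add w[0]='h' → 'wlzbuh'
i=6: add w[1]='m' → 'wlzbuhm'
i=7: add w[2]='w' → 'wlzbuhmw'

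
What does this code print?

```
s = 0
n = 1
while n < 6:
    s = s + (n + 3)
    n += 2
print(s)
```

n=1: s = 0+4 = 4
n=3: s = 4+6 = 10
n=5: s = 10+8 = 18

18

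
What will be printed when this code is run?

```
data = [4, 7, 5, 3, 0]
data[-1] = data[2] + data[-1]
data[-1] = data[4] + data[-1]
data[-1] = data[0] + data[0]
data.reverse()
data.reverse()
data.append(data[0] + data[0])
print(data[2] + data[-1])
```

data[-1] = data[2]+data[-1] = 5+0 = 5 → [4, 7, 5, 3, 5]
data[-1] = data[4]+data[-1] = 5+5 = 10 → [4, 7, 5, 3, 10]
data[-1] = data[0]+data[0] = 4+4 = 8 → [4, 7, 5, 3, 8]
reverse → [8, 3, 5, 7, 4]
reverse → [4, 7, 5, 3, 8]
append data[0]+data[0] = 4+4 = 8 → [4, 7, 5, 3, 8, 8]
data[2]+data[-1] = 5+8 = 13

13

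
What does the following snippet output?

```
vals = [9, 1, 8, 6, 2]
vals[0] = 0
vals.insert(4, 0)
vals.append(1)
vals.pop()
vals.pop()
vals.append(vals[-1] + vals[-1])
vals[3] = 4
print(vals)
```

[0, 1, 8, 4, 0, 0]

vals[0] = 0 → [0, 1, 8, 6, 2]
insert 0 at 4 → [0, 1, 8, 6, 0, 2]
append 1 → [0, 1, 8, 6, 0, 2, 1]
pop() removes 1 → [0, 1, 8, 6, 0, 2]
pop() removes 2 → [0, 1, 8, 6, 0]
append vals[-1]+vals[-1] = 0+0 = 0 → [0, 1, 8, 6, 0, 0]
vals[3] = 4 → [0, 1, 8, 4, 0, 0]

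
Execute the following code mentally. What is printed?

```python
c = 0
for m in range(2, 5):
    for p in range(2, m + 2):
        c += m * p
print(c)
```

m=2,p=2: c = 0+4 = 4
m=2,p=3: c = 4+6 = 10
m=3,p=2: c = 10+6 = 16
m=3,p=3: c = 16+9 = 25
m=3,p=4: c = 25+12 = 37
m=4,p=2: c = 37+8 = 45
m=4,p=3: c = 45+12 = 57
m=4,p=4: c = 57+16 = 73
m=4,p=5: c = 73+20 = 93

93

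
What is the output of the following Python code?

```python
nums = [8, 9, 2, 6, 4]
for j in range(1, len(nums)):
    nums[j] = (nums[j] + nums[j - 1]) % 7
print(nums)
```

j=1: nums[1] = (9+8)%7 = 3 → [8, 3, 2, 6, 4]
j=2: nums[2] = (2+3)%7 = 5 → [8, 3, 5, 6, 4]
j=3: nums[3] = (6+5)%7 = 4 → [8, 3, 5, 4, 4]
j=4: nums[4] = (4+4)%7 = 1 → [8, 3, 5, 4, 1]

[8, 3, 5, 4, 1]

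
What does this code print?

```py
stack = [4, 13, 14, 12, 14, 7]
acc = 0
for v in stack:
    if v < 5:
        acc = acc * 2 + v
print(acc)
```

4

v=4: <5, acc = 0*2+4 = 4
v=13: not <5
v=14: not <5
v=12: not <5
v=14: not <5
v=7: not <5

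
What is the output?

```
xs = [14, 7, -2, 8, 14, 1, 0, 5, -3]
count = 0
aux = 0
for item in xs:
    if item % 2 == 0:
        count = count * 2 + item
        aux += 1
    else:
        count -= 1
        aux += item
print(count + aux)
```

item=14: even, count = 0*2+14 = 14; aux=1
item=7: not even, count = 14-1 = 13; aux=8
item=-2: even, count = 13*2+(-2) = 24; aux=9
item=8: even, count = 24*2+8 = 56; aux=10
item=14: even, count = 56*2+14 = 126; aux=11
item=1: not even, count = 126-1 = 125; aux=12
item=0: even, count = 125*2+0 = 250; aux=13
item=5: not even, count = 250-1 = 249; aux=18
item=-3: not even, count = 249-1 = 248; aux=15
count+aux = 248+15 = 263

263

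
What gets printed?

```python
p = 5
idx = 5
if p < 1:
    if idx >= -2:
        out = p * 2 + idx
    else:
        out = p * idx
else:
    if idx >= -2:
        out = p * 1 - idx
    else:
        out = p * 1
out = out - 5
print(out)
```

p=5, idx=5
p < 1 is False; idx >= -2 is True
→ out = p * 1 - idx = 0
out = 0-5 = -5

-5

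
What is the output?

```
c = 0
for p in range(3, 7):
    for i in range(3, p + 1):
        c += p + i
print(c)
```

90

p=3,i=3: c = 0+6 = 6
p=4,i=3: c = 6+7 = 13
p=4,i=4: c = 13+8 = 21
p=5,i=3: c = 21+8 = 29
p=5,i=4: c = 29+9 = 38
p=5,i=5: c = 38+10 = 48
p=6,i=3: c = 48+9 = 57
p=6,i=4: c = 57+10 = 67
p=6,i=5: c = 67+11 = 78
p=6,i=6: c = 78+12 = 90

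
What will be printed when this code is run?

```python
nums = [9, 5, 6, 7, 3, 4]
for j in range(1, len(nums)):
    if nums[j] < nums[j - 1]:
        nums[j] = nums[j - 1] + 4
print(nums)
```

[9, 13, 17, 21, 25, 29]

j=1: 5<9, nums[1] = 9+4 = 13 → [9, 13, 6, 7, 3, 4]
j=2: 6<13, nums[2] = 13+4 = 17 → [9, 13, 17, 7, 3, 4]
j=3: 7<17, nums[3] = 17+4 = 21 → [9, 13, 17, 21, 3, 4]
j=4: 3<21, nums[4] = 21+4 = 25 → [9, 13, 17, 21, 25, 4]
j=5: 4<25, nums[5] = 25+4 = 29 → [9, 13, 17, 21, 25, 29]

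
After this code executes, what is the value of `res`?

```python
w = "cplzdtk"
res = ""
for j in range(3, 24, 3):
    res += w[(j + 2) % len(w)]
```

'tpdczkl'

j=3: add w[5]='t' → 't'
j=6: add w[1]='p' → 'tp'
j=9: add w[4]='d' → 'tpd'
j=12: add w[0]='c' → 'tpdc'
j=15: add w[3]='z' → 'tpdcz'
j=18: add w[6]='k' → 'tpdczk'
j=21: add w[2]='l' → 'tpdczkl'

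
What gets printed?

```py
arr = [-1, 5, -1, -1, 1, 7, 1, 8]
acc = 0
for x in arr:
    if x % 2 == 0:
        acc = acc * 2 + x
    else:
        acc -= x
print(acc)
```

-14

x=-1: not even, acc = 0-(-1) = 1
x=5: not even, acc = 1-5 = -4
x=-1: not even, acc = (-4)-(-1) = -3
x=-1: not even, acc = (-3)-(-1) = -2
x=1: not even, acc = (-2)-1 = -3
x=7: not even, acc = (-3)-7 = -10
x=1: not even, acc = (-10)-1 = -11
x=8: even, acc = (-11)*2+8 = -14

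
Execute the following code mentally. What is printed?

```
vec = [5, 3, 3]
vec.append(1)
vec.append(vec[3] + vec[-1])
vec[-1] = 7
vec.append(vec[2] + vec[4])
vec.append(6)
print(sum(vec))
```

35

append 1 → [5, 3, 3, 1]
append vec[3]+vec[-1] = 1+1 = 2 → [5, 3, 3, 1, 2]
vec[-1] = 7 → [5, 3, 3, 1, 7]
append vec[2]+vec[4] = 3+7 = 10 → [5, 3, 3, 1, 7, 10]
append 6 → [5, 3, 3, 1, 7, 10, 6]
sum = 35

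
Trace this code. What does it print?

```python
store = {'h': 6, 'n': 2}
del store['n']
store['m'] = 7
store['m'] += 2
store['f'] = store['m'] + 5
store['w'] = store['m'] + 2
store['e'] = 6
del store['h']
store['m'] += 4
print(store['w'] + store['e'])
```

del 'n' → {'h': 6}
store['m'] = 7 → {'h': 6, 'm': 7}
store['m'] = 7+2 = 9 → {'h': 6, 'm': 9}
store['f'] = store['m']+5 = 14 → {'h': 6, 'm': 9, 'f': 14}
store['w'] = store['m']+2 = 11 → {'h': 6, 'm': 9, 'f': 14, 'w': 11}
store['e'] = 6 → {'h': 6, 'm': 9, 'f': 14, 'w': 11, 'e': 6}
del 'h' → {'m': 9, 'f': 14, 'w': 11, 'e': 6}
store['m'] = 9+4 = 13 → {'m': 13, 'f': 14, 'w': 11, 'e': 6}
store['w']+store['e'] = 11+6 = 17

17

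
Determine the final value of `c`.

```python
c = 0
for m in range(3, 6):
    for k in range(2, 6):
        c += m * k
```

168

m=3,k=2: c = 0+6 = 6
m=3,k=3: c = 6+9 = 15
m=3,k=4: c = 15+12 = 27
m=3,k=5: c = 27+15 = 42
m=4,k=2: c = 42+8 = 50
m=4,k=3: c = 50+12 = 62
m=4,k=4: c = 62+16 = 78
m=4,k=5: c = 78+20 = 98
m=5,k=2: c = 98+10 = 108
m=5,k=3: c = 108+15 = 123
m=5,k=4: c = 123+20 = 143
m=5,k=5: c = 143+25 = 168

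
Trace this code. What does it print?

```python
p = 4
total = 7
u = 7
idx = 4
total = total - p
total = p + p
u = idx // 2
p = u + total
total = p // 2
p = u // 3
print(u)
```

total = 7-4 = 3
total = 4+4 = 8
u = 4//2 = 2
p = 2+8 = 10
total = 10//2 = 5
p = 2//3 = 0

2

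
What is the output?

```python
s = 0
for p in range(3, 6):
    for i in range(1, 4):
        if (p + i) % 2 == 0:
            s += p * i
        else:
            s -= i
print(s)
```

32

p=3,i=1: even sum, s = 0+3 = 3
p=3,i=2: odd sum, s = 3-2 = 1
p=3,i=3: even sum, s = 1+9 = 10
p=4,i=1: odd sum, s = 10-1 = 9
p=4,i=2: even sum, s = 9+8 = 17
p=4,i=3: odd sum, s = 17-3 = 14
p=5,i=1: even sum, s = 14+5 = 19
p=5,i=2: odd sum, s = 19-2 = 17
p=5,i=3: even sum, s = 17+15 = 32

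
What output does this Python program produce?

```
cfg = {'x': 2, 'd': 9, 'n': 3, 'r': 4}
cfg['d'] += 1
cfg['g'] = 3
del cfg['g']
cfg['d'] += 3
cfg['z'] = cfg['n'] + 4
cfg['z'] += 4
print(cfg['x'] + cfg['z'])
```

cfg['d'] = 9+1 = 10 → {'x': 2, 'd': 10, 'n': 3, 'r': 4}
cfg['g'] = 3 → {'x': 2, 'd': 10, 'n': 3, 'r': 4, 'g': 3}
del 'g' → {'x': 2, 'd': 10, 'n': 3, 'r': 4}
cfg['d'] = 10+3 = 13 → {'x': 2, 'd': 13, 'n': 3, 'r': 4}
cfg['z'] = cfg['n']+4 = 7 → {'x': 2, 'd': 13, 'n': 3, 'r': 4, 'z': 7}
cfg['z'] = 7+4 = 11 → {'x': 2, 'd': 13, 'n': 3, 'r': 4, 'z': 11}
cfg['x']+cfg['z'] = 2+11 = 13

13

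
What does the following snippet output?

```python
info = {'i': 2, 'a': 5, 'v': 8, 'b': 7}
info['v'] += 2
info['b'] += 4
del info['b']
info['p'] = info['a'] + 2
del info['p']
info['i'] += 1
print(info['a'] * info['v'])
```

50

info['v'] = 8+2 = 10 → {'i': 2, 'a': 5, 'v': 10, 'b': 7}
info['b'] = 7+4 = 11 → {'i': 2, 'a': 5, 'v': 10, 'b': 11}
del 'b' → {'i': 2, 'a': 5, 'v': 10}
info['p'] = info['a']+2 = 7 → {'i': 2, 'a': 5, 'v': 10, 'p': 7}
del 'p' → {'i': 2, 'a': 5, 'v': 10}
info['i'] = 2+1 = 3 → {'i': 3, 'a': 5, 'v': 10}
info['a']*info['v'] = 5*10 = 50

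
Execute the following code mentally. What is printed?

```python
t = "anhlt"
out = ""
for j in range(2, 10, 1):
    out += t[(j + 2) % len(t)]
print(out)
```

tanhltan

j=2: add t[4]='t' → 't'
j=3: add t[0]='a' → 'ta'
j=4: add t[1]='n' → 'tan'
j=5: add t[2]='h' → 'tanh'
j=6: add t[3]='l' → 'tanhl'
j=7: add t[4]='t' → 'tanhlt'
j=8: add t[0]='a' → 'tanhlta'
j=9: add t[1]='n' → 'tanhltan'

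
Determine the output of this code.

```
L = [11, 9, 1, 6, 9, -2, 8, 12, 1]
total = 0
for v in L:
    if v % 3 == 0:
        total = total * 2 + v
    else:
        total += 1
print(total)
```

v=11: not %3==0, total = 0+1 = 1
v=9: %3==0, total = 1*2+9 = 11
v=1: not %3==0, total = 11+1 = 12
v=6: %3==0, total = 12*2+6 = 30
v=9: %3==0, total = 30*2+9 = 69
v=-2: not %3==0, total = 69+1 = 70
v=8: not %3==0, total = 70+1 = 71
v=12: %3==0, total = 71*2+12 = 154
v=1: not %3==0, total = 154+1 = 155

155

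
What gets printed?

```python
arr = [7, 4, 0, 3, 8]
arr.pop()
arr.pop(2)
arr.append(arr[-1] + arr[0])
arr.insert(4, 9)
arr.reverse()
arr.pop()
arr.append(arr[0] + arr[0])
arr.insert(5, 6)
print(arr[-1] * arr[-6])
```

pop() removes 8 → [7, 4, 0, 3]
pop(2) removes 0 → [7, 4, 3]
append arr[-1]+arr[0] = 3+7 = 10 → [7, 4, 3, 10]
insert 9 at 4 → [7, 4, 3, 10, 9]
reverse → [9, 10, 3, 4, 7]
pop() removes 7 → [9, 10, 3, 4]
append arr[0]+arr[0] = 9+9 = 18 → [9, 10, 3, 4, 18]
insert 6 at 5 → [9, 10, 3, 4, 18, 6]
arr[-1]*arr[-6] = 6*9 = 54

54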